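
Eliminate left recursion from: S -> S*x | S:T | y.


Left-recursive alternatives: S*x, S:T; non-recursive: y
Introduce S': S -> yS', S' -> *xS' | :TS' | ε


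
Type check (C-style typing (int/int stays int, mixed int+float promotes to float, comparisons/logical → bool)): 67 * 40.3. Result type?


Operand types: int * float
Rule: mixed int/float promotes to float; int/int stays int
Result type: float


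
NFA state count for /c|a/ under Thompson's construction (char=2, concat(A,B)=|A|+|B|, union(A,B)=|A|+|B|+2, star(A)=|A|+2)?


Syntax tree has 2 char leaf(s), 1 union(s), 0 star(s)
chars contribute 2×2 = 4; each union adds +2; each star adds +2
Total: 4 + 2 + 0 = 6 states


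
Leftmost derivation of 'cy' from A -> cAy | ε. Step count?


Derivation: A => cAy => cy
Steps: 2


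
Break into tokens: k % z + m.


Scan left to right, longest-match per lexeme
Tokens: ID(k), OP(%), ID(z), OP(+), ID(m)


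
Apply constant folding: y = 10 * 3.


10 * 3 = 30 at compile time
Optimized: y = 30


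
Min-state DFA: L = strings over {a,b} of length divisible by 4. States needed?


Track length mod 4: states 0..3, accept at 0
Minimal DFA: 4 states


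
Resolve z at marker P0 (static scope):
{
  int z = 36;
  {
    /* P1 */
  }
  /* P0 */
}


z declared in the same block as P0
z = 36


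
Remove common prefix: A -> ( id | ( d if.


Common prefix: '('
Factored: A -> ( A', A' -> id | d if


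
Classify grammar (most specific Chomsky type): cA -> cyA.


LHS has context (more than one symbol) and |LHS| ≤ |RHS|
Classification: Type 1 (Context-Sensitive)


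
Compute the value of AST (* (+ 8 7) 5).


Evaluate inner: (+ 8 7) = 15
Evaluate root: (* 15 5) = 75
Result: 75


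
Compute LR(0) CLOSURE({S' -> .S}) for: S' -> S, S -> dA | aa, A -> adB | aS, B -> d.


Start: S' -> .S
For each item with dot before a nonterminal B, add B -> .γ for every B-production
Closure: [S' -> .S, S -> .dA, S -> .aa]


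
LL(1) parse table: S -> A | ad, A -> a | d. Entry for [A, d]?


For [A, d]: 'd' ∈ FIRST(d)
Entry: A -> d


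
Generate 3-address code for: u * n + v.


Break into single-operator statements:
t1 = u * n
t2 = t1 + v


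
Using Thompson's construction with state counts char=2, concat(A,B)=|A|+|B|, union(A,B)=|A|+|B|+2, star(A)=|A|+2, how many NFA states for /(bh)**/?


Syntax tree has 2 char leaf(s), 0 union(s), 2 star(s)
chars contribute 2×2 = 4; each union adds +2; each star adds +2
Total: 4 + 0 + 4 = 8 states


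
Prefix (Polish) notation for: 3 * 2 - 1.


left-to-right (same/higher precedence on left): tree is (- (* 3 2) 1)
Prefix: - * 3 2 1


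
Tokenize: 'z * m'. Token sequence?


Scan left to right, longest-match per lexeme
Tokens: ID(z), OP(*), ID(m)


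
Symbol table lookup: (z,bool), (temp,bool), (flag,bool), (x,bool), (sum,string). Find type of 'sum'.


Lookup 'sum' → type string


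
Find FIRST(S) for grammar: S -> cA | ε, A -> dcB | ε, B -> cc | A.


Per alternative of S: FIRST(cA) = {c}; FIRST(ε) = {ε}
FIRST(S) = {c, ε}


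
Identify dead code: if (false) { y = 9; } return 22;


condition is constant false, so the whole block is unreachable
Dead: 'if (false) { y = 9; }'


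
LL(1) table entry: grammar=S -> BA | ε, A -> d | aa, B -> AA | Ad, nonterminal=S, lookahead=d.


For [S, d]: 'd' ∈ FIRST(BA)
Entry: S -> BA


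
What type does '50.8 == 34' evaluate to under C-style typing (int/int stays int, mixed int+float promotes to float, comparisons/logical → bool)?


Operand types: float == int
Rule: comparison yields bool
Result type: bool


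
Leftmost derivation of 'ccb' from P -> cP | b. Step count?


Derivation: P => cP => ccP => ccb
Steps: 3


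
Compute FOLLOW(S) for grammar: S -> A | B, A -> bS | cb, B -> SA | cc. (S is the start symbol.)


$ ∈ FOLLOW(S). For each A -> αBβ: add FIRST(β)\{ε} to FOLLOW(B); if β nullable, add FOLLOW(A).
FOLLOW(S) = {$, b, c}


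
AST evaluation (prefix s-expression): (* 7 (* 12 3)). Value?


Evaluate inner: (* 12 3) = 36
Evaluate root: (* 7 36) = 252
Result: 252


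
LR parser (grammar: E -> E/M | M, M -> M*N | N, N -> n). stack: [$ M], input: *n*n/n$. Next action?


shift '*' to continue M -> M*N
Action: shift


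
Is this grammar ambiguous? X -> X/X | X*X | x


'x/x*x' has two parse trees (no precedence encoded between / and *)
Ambiguous


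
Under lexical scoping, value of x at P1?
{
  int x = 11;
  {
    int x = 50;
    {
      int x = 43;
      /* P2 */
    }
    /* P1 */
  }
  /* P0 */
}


x declared in the same block as P1
x = 50


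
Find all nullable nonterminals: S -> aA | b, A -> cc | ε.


A nonterminal is nullable iff some alternative derives ε (directly, or every symbol in it is nullable)
Nullable: {A}


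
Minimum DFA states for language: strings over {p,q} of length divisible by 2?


Track length mod 2: states 0..1, accept at 0
Minimal DFA: 2 states


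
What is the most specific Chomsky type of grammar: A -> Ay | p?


Left-linear: every RHS is a terminal or one nonterminal followed by a terminal
Classification: Type 3 (Regular)


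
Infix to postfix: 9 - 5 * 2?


* has higher precedence, evaluate 5*2 first
Postfix: 9 5 2 * -


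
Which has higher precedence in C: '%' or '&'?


'%' is multiplicative (level 10); '&' is bitwise AND (level 5)
Higher level binds tighter
'%' has higher precedence than '&'


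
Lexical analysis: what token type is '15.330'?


Pattern: digits with a decimal point
Type: FLOAT_LITERAL


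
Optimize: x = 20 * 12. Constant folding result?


20 * 12 = 240 at compile time
Optimized: x = 240


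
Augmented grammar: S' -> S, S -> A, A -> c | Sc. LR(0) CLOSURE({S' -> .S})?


Start: S' -> .S
For each item with dot before a nonterminal B, add B -> .γ for every B-production
Closure: [S' -> .S, S -> .A, A -> .c, A -> .Sc]


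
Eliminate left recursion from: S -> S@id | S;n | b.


Left-recursive alternatives: S@id, S;n; non-recursive: b
Introduce S': S -> bS', S' -> @idS' | ;nS' | ε


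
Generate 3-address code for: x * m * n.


Break into single-operator statements:
t1 = x * m
t2 = t1 * n


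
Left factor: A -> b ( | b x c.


Common prefix: 'b'
Factored: A -> b A', A' -> ( | x c


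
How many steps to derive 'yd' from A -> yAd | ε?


Derivation: A => yAd => yd
Steps: 2


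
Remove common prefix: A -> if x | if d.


Common prefix: 'if'
Factored: A -> if A', A' -> x | d


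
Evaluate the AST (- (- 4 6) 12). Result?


Evaluate inner: (- 4 6) = -2
Evaluate root: (- -2 12) = -14
Result: -14


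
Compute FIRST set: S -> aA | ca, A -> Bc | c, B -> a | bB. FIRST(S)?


Per alternative of S: FIRST(aA) = {a}; FIRST(ca) = {c}
FIRST(S) = {a, c}


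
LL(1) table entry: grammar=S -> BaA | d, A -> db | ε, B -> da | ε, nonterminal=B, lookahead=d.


For [B, d]: 'd' ∈ FIRST(da)
Entry: B -> da


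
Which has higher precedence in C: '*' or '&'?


'*' is multiplicative (level 10); '&' is bitwise AND (level 5)
Higher level binds tighter
'*' has higher precedence than '&'


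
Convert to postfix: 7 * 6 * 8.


Left to right (same or higher precedence on left)
Postfix: 7 6 * 8 *


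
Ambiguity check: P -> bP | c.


right-linear, alternatives start with distinct terminals 'b' vs 'c': unique leftmost derivation
Unambiguous


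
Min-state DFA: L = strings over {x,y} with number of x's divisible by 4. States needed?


Track (count of x) mod 4: states 0..3, accept at 0
Minimal DFA: 4 states


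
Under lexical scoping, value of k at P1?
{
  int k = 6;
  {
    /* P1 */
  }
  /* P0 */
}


P1's block does not declare k; resolves to the enclosing declaration at depth 0
k = 6


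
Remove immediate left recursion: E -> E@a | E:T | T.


Left-recursive alternatives: E@a, E:T; non-recursive: T
Introduce E': E -> TE', E' -> @aE' | :TE' | ε


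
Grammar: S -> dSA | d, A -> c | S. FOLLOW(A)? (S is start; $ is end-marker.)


$ ∈ FOLLOW(S). For each A -> αBβ: add FIRST(β)\{ε} to FOLLOW(B); if β nullable, add FOLLOW(A).
FOLLOW(A) = {$, c, d}


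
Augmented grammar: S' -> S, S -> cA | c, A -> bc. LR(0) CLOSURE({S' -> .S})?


Start: S' -> .S
For each item with dot before a nonterminal B, add B -> .γ for every B-production
Closure: [S' -> .S, S -> .cA, S -> .c]


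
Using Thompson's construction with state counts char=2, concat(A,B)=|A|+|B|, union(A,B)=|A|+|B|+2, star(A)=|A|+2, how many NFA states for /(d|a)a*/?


Syntax tree has 3 char leaf(s), 1 union(s), 1 star(s)
chars contribute 3×2 = 6; each union adds +2; each star adds +2
Total: 6 + 2 + 2 = 10 states


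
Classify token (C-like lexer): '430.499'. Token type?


Pattern: digits with a decimal point
Type: FLOAT_LITERAL


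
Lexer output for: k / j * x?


Scan left to right, longest-match per lexeme
Tokens: ID(k), OP(/), ID(j), OP(*), ID(x)


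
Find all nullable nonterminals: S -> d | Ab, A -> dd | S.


A nonterminal is nullable iff some alternative derives ε (directly, or every symbol in it is nullable)
Nullable: {}


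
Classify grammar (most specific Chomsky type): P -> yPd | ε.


Single nonterminal LHS, but y^n d^n is not regular
Classification: Type 2 (Context-Free)


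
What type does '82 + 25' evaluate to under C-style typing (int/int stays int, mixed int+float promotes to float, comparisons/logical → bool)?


Operand types: int + int
Rule: mixed int/float promotes to float; int/int stays int
Result type: int


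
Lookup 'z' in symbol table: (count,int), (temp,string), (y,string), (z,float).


Lookup 'z' → type float


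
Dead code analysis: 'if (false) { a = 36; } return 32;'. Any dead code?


condition is constant false, so the whole block is unreachable
Dead: 'if (false) { a = 36; }'


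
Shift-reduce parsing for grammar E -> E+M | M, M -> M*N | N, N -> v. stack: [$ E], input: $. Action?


start symbol E on stack, input exhausted
Action: accept


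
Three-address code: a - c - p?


Break into single-operator statements:
t1 = a - c
t2 = t1 - p


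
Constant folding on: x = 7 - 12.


7 - 12 = -5 at compile time
Optimized: x = -5


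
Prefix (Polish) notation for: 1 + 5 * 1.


'*' binds tighter: tree is (+ 1 (* 5 1))
Prefix: + 1 * 5 1


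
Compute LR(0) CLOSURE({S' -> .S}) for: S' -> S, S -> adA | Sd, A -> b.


Start: S' -> .S
For each item with dot before a nonterminal B, add B -> .γ for every B-production
Closure: [S' -> .S, S -> .adA, S -> .Sd]


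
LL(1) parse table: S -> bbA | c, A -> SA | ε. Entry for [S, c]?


For [S, c]: 'c' ∈ FIRST(c)
Entry: S -> c


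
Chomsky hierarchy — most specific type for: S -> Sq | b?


Left-linear: every RHS is a terminal or one nonterminal followed by a terminal
Classification: Type 3 (Regular)


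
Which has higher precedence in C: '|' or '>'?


'>' is relational (level 7); '|' is bitwise OR (level 3)
Higher level binds tighter
'>' has higher precedence than '|'


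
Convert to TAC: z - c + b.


Break into single-operator statements:
t1 = z - c
t2 = t1 + b


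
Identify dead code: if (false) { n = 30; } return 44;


condition is constant false, so the whole block is unreachable
Dead: 'if (false) { n = 30; }'


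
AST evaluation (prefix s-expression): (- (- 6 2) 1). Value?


Evaluate inner: (- 6 2) = 4
Evaluate root: (- 4 1) = 3
Result: 3


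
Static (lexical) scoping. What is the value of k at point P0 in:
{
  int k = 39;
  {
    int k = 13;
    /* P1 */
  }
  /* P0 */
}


k declared in the same block as P0
k = 39


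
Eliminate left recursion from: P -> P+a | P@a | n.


Left-recursive alternatives: P+a, P@a; non-recursive: n
Introduce P': P -> nP', P' -> +aP' | @aP' | ε


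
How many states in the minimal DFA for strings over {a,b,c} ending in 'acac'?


Track the longest suffix of input matching a prefix of 'acac': 5 classes (prefixes of length 0..4)
Minimal DFA: 5 states


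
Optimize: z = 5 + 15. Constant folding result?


5 + 15 = 20 at compile time
Optimized: z = 20


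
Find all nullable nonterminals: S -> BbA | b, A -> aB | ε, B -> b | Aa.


A nonterminal is nullable iff some alternative derives ε (directly, or every symbol in it is nullable)
Nullable: {A}


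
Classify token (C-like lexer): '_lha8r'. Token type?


Pattern: letter/underscore followed by alphanumerics, not a keyword
Type: IDENTIFIER


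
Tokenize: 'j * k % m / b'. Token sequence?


Scan left to right, longest-match per lexeme
Tokens: ID(j), OP(*), ID(k), OP(%), ID(m), OP(/), ID(b)


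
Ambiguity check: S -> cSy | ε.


balanced c^n…y^n: each string has a unique parse
Unambiguous


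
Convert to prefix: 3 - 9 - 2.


left-to-right (same/higher precedence on left): tree is (- (- 3 9) 2)
Prefix: - - 3 9 2


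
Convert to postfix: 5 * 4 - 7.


Left to right (same or higher precedence on left)
Postfix: 5 4 * 7 -


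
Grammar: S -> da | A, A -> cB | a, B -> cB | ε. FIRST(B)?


Per alternative of B: FIRST(cB) = {c}; FIRST(ε) = {ε}
FIRST(B) = {c, ε}


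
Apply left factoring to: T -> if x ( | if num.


Common prefix: 'if'
Factored: T -> if T', T' -> x ( | num


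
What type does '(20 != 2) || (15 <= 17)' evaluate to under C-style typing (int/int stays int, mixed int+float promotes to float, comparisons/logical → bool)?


Operand types: bool || bool
Rule: logical operators take bool operands and yield bool
Result type: bool


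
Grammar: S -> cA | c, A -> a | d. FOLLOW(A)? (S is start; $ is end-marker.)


$ ∈ FOLLOW(S). For each A -> αBβ: add FIRST(β)\{ε} to FOLLOW(B); if β nullable, add FOLLOW(A).
FOLLOW(A) = {$}


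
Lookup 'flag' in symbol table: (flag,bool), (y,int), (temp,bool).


Lookup 'flag' → type bool


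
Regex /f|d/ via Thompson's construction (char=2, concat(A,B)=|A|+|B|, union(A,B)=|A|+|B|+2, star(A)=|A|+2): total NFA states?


Syntax tree has 2 char leaf(s), 1 union(s), 0 star(s)
chars contribute 2×2 = 4; each union adds +2; each star adds +2
Total: 4 + 2 + 0 = 6 states


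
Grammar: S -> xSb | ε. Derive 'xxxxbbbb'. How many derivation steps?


Derivation: S => xSb => xxSbb => xxxSbbb => xxxxSbbbb => xxxxbbbb
Steps: 5


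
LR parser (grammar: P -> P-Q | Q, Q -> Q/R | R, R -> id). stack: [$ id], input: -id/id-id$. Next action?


'id' on top is the handle for R -> id
Action: reduce (R -> id)


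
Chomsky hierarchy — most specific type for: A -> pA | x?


Right-linear: every RHS is a terminal or a terminal followed by one nonterminal
Classification: Type 3 (Regular)


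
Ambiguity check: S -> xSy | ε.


balanced x^n…y^n: each string has a unique parse
Unambiguous


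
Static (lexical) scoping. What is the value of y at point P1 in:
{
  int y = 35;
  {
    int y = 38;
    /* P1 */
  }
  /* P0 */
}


y declared in the same block as P1
y = 38


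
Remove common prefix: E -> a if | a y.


Common prefix: 'a'
Factored: E -> a E', E' -> if | y


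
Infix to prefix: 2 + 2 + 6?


left-to-right (same/higher precedence on left): tree is (+ (+ 2 2) 6)
Prefix: + + 2 2 6


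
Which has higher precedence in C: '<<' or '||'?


'<<' is shift (level 8); '||' is logical OR (level 1)
Higher level binds tighter
'<<' has higher precedence than '||'


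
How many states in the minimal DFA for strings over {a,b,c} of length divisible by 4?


Track length mod 4: states 0..3, accept at 0
Minimal DFA: 4 states


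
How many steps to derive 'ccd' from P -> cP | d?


Derivation: P => cP => ccP => ccd
Steps: 3


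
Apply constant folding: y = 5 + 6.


5 + 6 = 11 at compile time
Optimized: y = 11


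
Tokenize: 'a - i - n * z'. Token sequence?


Scan left to right, longest-match per lexeme
Tokens: ID(a), OP(-), ID(i), OP(-), ID(n), OP(*), ID(z)


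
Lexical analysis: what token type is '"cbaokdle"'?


Pattern: double-quoted sequence
Type: STRING_LITERAL


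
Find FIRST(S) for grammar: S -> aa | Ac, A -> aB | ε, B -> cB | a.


Per alternative of S: FIRST(aa) = {a}; FIRST(Ac) = {a, c}
FIRST(S) = {a, c}


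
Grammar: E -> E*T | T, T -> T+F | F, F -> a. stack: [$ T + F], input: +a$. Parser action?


handle 'T+F' on top
Action: reduce (T -> T+F)


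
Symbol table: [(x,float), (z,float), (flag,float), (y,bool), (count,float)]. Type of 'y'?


Lookup 'y' → type bool


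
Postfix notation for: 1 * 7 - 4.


Left to right (same or higher precedence on left)
Postfix: 1 7 * 4 -


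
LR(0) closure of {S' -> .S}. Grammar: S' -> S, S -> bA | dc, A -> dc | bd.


Start: S' -> .S
For each item with dot before a nonterminal B, add B -> .γ for every B-production
Closure: [S' -> .S, S -> .bA, S -> .dc]


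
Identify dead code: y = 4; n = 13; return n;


y is assigned but never read
Dead: 'y = 4'


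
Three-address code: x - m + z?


Break into single-operator statements:
t1 = x - m
t2 = t1 + z


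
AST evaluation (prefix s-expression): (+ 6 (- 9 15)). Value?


Evaluate inner: (- 9 15) = -6
Evaluate root: (+ 6 -6) = 0
Result: 0


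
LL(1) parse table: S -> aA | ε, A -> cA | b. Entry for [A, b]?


For [A, b]: 'b' ∈ FIRST(b)
Entry: A -> b


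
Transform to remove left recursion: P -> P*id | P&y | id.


Left-recursive alternatives: P*id, P&y; non-recursive: id
Introduce P': P -> idP', P' -> *idP' | &yP' | ε


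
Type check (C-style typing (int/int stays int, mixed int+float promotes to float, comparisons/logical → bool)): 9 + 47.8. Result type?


Operand types: int + float
Rule: mixed int/float promotes to float; int/int stays int
Result type: float


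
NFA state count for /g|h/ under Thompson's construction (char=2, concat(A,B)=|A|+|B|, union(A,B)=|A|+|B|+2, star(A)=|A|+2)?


Syntax tree has 2 char leaf(s), 1 union(s), 0 star(s)
chars contribute 2×2 = 4; each union adds +2; each star adds +2
Total: 4 + 2 + 0 = 6 states


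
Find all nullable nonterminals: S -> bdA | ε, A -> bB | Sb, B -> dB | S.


A nonterminal is nullable iff some alternative derives ε (directly, or every symbol in it is nullable)
Nullable: {B, S}


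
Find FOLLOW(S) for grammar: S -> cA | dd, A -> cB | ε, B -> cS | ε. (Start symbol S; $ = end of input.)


$ ∈ FOLLOW(S). For each A -> αBβ: add FIRST(β)\{ε} to FOLLOW(B); if β nullable, add FOLLOW(A).
FOLLOW(S) = {$}


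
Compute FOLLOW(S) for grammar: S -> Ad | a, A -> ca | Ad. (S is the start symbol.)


$ ∈ FOLLOW(S). For each A -> αBβ: add FIRST(β)\{ε} to FOLLOW(B); if β nullable, add FOLLOW(A).
FOLLOW(S) = {$}


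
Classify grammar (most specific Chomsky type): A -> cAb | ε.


Single nonterminal LHS, but c^n b^n is not regular
Classification: Type 2 (Context-Free)


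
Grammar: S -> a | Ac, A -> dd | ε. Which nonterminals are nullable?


A nonterminal is nullable iff some alternative derives ε (directly, or every symbol in it is nullable)
Nullable: {A}


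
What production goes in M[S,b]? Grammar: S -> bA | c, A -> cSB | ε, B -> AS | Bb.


For [S, b]: 'b' ∈ FIRST(bA)
Entry: S -> bA


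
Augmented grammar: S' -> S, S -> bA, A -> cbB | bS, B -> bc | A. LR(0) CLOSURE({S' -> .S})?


Start: S' -> .S
For each item with dot before a nonterminal B, add B -> .γ for every B-production
Closure: [S' -> .S, S -> .bA]


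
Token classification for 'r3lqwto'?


Pattern: letter/underscore followed by alphanumerics, not a keyword
Type: IDENTIFIER


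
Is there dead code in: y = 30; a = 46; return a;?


y is assigned but never read
Dead: 'y = 30'


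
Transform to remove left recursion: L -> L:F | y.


Left-recursive alternatives: L:F; non-recursive: y
Introduce L': L -> yL', L' -> :FL' | ε


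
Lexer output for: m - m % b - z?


Scan left to right, longest-match per lexeme
Tokens: ID(m), OP(-), ID(m), OP(%), ID(b), OP(-), ID(z)


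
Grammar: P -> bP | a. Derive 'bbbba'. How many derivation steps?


Derivation: P => bP => bbP => bbbP => bbbbP => bbbba
Steps: 5


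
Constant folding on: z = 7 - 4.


7 - 4 = 3 at compile time
Optimized: z = 3


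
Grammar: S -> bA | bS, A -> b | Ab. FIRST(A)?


Per alternative of A: FIRST(b) = {b}; FIRST(Ab) = {b}
FIRST(A) = {b}


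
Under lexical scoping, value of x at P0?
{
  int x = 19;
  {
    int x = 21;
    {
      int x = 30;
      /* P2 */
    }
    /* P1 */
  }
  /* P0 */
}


x declared in the same block as P0
x = 19


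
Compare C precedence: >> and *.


'*' is multiplicative (level 10); '>>' is shift (level 8)
Higher level binds tighter
'*' has higher precedence than '>>'


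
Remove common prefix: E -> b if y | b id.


Common prefix: 'b'
Factored: E -> b E', E' -> if y | id


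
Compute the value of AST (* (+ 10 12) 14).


Evaluate inner: (+ 10 12) = 22
Evaluate root: (* 22 14) = 308
Result: 308


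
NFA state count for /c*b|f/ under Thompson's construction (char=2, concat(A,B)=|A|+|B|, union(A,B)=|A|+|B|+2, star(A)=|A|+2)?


Syntax tree has 3 char leaf(s), 1 union(s), 1 star(s)
chars contribute 3×2 = 6; each union adds +2; each star adds +2
Total: 6 + 2 + 2 = 10 states


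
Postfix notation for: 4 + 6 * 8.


* has higher precedence, evaluate 6*8 first
Postfix: 4 6 8 * +


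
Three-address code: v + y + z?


Break into single-operator statements:
t1 = v + y
t2 = t1 + z


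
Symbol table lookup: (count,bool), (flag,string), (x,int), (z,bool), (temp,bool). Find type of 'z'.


Lookup 'z' → type bool


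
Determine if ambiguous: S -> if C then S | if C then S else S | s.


dangling else: 'if C then if C then s else s' parses two ways
Ambiguous


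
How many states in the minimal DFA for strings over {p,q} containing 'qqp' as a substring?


KMP-style automaton: 3 progress states + 1 absorbing accept = 4
Minimal DFA: 4 states


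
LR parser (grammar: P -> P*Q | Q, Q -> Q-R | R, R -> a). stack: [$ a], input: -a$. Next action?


'a' on top is the handle for R -> a
Action: reduce (R -> a)


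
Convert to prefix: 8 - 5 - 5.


left-to-right (same/higher precedence on left): tree is (- (- 8 5) 5)
Prefix: - - 8 5 5


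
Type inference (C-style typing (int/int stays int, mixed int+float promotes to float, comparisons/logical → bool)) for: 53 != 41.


Operand types: int != int
Rule: comparison yields bool
Result type: bool


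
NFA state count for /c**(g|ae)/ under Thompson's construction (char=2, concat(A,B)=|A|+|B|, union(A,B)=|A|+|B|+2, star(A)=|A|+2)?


Syntax tree has 4 char leaf(s), 1 union(s), 2 star(s)
chars contribute 4×2 = 8; each union adds +2; each star adds +2
Total: 8 + 2 + 4 = 14 states


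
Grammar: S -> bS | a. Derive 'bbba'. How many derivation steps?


Derivation: S => bS => bbS => bbbS => bbba
Steps: 4


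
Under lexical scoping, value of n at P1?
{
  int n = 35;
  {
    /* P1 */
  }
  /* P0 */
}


P1's block does not declare n; resolves to the enclosing declaration at depth 0
n = 35


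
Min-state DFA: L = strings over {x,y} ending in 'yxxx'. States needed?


Track the longest suffix of input matching a prefix of 'yxxx': 5 classes (prefixes of length 0..4)
Minimal DFA: 5 states


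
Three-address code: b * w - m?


Break into single-operator statements:
t1 = b * w
t2 = t1 - m


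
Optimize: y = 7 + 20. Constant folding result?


7 + 20 = 27 at compile time
Optimized: y = 27


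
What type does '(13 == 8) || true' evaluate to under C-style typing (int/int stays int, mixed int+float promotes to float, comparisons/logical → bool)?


Operand types: bool || bool
Rule: logical operators take bool operands and yield bool
Result type: bool


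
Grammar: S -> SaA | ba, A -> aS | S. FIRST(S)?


Per alternative of S: FIRST(SaA) = {b}; FIRST(ba) = {b}
FIRST(S) = {b}


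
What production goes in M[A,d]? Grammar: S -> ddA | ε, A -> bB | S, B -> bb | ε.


For [A, d]: 'd' ∈ FIRST(S)
Entry: A -> S


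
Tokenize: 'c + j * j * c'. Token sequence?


Scan left to right, longest-match per lexeme
Tokens: ID(c), OP(+), ID(j), OP(*), ID(j), OP(*), ID(c)


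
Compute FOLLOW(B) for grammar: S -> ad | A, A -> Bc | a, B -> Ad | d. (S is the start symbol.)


$ ∈ FOLLOW(S). For each A -> αBβ: add FIRST(β)\{ε} to FOLLOW(B); if β nullable, add FOLLOW(A).
FOLLOW(B) = {c}


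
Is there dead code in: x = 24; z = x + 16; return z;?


x is read by z's definition; z is returned
No dead code


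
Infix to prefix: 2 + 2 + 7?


left-to-right (same/higher precedence on left): tree is (+ (+ 2 2) 7)
Prefix: + + 2 2 7


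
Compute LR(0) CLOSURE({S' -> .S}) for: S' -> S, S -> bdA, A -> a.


Start: S' -> .S
For each item with dot before a nonterminal B, add B -> .γ for every B-production
Closure: [S' -> .S, S -> .bdA]


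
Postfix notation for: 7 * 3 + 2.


Left to right (same or higher precedence on left)
Postfix: 7 3 * 2 +


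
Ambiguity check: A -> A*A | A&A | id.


'id*id&id' has two parse trees (no precedence encoded between * and &)
Ambiguous


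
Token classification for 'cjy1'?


Pattern: letter/underscore followed by alphanumerics, not a keyword
Type: IDENTIFIER


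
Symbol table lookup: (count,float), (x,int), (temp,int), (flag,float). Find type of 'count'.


Lookup 'count' → type float


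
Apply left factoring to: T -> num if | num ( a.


Common prefix: 'num'
Factored: T -> num T', T' -> if | ( a


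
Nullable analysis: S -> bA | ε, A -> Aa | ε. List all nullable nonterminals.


A nonterminal is nullable iff some alternative derives ε (directly, or every symbol in it is nullable)
Nullable: {A, S}


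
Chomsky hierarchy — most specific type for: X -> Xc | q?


Left-linear: every RHS is a terminal or one nonterminal followed by a terminal
Classification: Type 3 (Regular)


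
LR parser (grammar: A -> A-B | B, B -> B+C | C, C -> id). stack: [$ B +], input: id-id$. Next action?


no handle; shift 'id'
Action: shift


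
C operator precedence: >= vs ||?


'>=' is relational (level 7); '||' is logical OR (level 1)
Higher level binds tighter
'>=' has higher precedence than '||'


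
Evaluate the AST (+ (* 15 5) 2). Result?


Evaluate inner: (* 15 5) = 75
Evaluate root: (+ 75 2) = 77
Result: 77


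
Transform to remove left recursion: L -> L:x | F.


Left-recursive alternatives: L:x; non-recursive: F
Introduce L': L -> FL', L' -> :xL' | ε


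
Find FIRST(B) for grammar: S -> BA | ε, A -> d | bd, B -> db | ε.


Per alternative of B: FIRST(db) = {d}; FIRST(ε) = {ε}
FIRST(B) = {d, ε}


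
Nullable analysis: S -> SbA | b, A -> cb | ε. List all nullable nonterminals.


A nonterminal is nullable iff some alternative derives ε (directly, or every symbol in it is nullable)
Nullable: {A}


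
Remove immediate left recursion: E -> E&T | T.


Left-recursive alternatives: E&T; non-recursive: T
Introduce E': E -> TE', E' -> &TE' | ε


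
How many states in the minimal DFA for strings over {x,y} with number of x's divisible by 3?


Track (count of x) mod 3: states 0..2, accept at 0
Minimal DFA: 3 states


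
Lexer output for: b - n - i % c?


Scan left to right, longest-match per lexeme
Tokens: ID(b), OP(-), ID(n), OP(-), ID(i), OP(%), ID(c)


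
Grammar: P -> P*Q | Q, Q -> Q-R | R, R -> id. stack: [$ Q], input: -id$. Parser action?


shift '-' to continue Q -> Q-R
Action: shift


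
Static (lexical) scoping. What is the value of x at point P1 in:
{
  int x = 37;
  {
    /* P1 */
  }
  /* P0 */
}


P1's block does not declare x; resolves to the enclosing declaration at depth 0
x = 37


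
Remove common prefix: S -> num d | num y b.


Common prefix: 'num'
Factored: S -> num S', S' -> d | y b


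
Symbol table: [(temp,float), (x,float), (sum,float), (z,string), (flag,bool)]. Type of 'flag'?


Lookup 'flag' → type bool


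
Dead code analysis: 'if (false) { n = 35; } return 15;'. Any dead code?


condition is constant false, so the whole block is unreachable
Dead: 'if (false) { n = 35; }'


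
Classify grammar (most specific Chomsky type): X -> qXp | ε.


Single nonterminal LHS, but q^n p^n is not regular
Classification: Type 2 (Context-Free)


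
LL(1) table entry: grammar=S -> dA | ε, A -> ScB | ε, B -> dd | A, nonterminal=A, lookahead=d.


For [A, d]: 'd' ∈ FIRST(ScB)
Entry: A -> ScB


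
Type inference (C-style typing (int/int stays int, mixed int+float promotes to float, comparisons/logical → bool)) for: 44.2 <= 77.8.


Operand types: float <= float
Rule: comparison yields bool
Result type: bool


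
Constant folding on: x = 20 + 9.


20 + 9 = 29 at compile time
Optimized: x = 29


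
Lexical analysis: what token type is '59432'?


Pattern: digits only
Type: INTEGER_LITERAL


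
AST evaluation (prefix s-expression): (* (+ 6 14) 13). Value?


Evaluate inner: (+ 6 14) = 20
Evaluate root: (* 20 13) = 260
Result: 260


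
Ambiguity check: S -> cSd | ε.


balanced c^n…d^n: each string has a unique parse
Unambiguous


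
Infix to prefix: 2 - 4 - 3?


left-to-right (same/higher precedence on left): tree is (- (- 2 4) 3)
Prefix: - - 2 4 3


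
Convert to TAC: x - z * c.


Break into single-operator statements:
t1 = z * c
t2 = x - t1


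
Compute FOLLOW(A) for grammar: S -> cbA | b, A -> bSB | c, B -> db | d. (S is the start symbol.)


$ ∈ FOLLOW(S). For each A -> αBβ: add FIRST(β)\{ε} to FOLLOW(B); if β nullable, add FOLLOW(A).
FOLLOW(A) = {$, d}


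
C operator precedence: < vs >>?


'>>' is shift (level 8); '<' is relational (level 7)
Higher level binds tighter
'>>' has higher precedence than '<'


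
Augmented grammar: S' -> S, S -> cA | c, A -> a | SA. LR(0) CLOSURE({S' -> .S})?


Start: S' -> .S
For each item with dot before a nonterminal B, add B -> .γ for every B-production
Closure: [S' -> .S, S -> .cA, S -> .c]


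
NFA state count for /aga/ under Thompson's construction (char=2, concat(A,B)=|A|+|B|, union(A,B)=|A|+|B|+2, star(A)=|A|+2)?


Syntax tree has 3 char leaf(s), 0 union(s), 0 star(s)
chars contribute 3×2 = 6; each union adds +2; each star adds +2
Total: 6 + 0 + 0 = 6 states


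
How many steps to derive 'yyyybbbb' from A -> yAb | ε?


Derivation: A => yAb => yyAbb => yyyAbbb => yyyyAbbbb => yyyybbbb
Steps: 5


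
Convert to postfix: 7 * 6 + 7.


Left to right (same or higher precedence on left)
Postfix: 7 6 * 7 +


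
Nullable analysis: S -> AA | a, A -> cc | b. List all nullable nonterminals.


A nonterminal is nullable iff some alternative derives ε (directly, or every symbol in it is nullable)
Nullable: {}


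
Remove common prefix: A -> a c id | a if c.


Common prefix: 'a'
Factored: A -> a A', A' -> c id | if c


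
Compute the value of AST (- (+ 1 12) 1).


Evaluate inner: (+ 1 12) = 13
Evaluate root: (- 13 1) = 12
Result: 12


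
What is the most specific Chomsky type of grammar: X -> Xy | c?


Left-linear: every RHS is a terminal or one nonterminal followed by a terminal
Classification: Type 3 (Regular)


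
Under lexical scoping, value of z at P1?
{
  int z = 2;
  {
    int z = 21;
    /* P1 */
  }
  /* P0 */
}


z declared in the same block as P1
z = 21


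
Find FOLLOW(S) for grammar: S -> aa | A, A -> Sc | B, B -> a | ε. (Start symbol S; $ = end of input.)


$ ∈ FOLLOW(S). For each A -> αBβ: add FIRST(β)\{ε} to FOLLOW(B); if β nullable, add FOLLOW(A).
FOLLOW(S) = {$, c}


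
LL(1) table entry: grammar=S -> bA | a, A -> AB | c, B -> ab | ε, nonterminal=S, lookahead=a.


For [S, a]: 'a' ∈ FIRST(a)
Entry: S -> a


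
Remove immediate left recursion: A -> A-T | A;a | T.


Left-recursive alternatives: A-T, A;a; non-recursive: T
Introduce A': A -> TA', A' -> -TA' | ;aA' | ε


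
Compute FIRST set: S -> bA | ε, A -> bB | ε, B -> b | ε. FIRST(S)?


Per alternative of S: FIRST(bA) = {b}; FIRST(ε) = {ε}
FIRST(S) = {b, ε}


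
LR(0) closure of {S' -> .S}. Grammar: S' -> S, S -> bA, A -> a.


Start: S' -> .S
For each item with dot before a nonterminal B, add B -> .γ for every B-production
Closure: [S' -> .S, S -> .bA]


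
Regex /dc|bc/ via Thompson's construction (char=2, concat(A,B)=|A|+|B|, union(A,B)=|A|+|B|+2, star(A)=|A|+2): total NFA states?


Syntax tree has 4 char leaf(s), 1 union(s), 0 star(s)
chars contribute 4×2 = 8; each union adds +2; each star adds +2
Total: 8 + 2 + 0 = 10 states


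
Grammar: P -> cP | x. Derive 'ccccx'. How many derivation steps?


Derivation: P => cP => ccP => cccP => ccccP => ccccx
Steps: 5


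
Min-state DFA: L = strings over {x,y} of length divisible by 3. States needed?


Track length mod 3: states 0..2, accept at 0
Minimal DFA: 3 states


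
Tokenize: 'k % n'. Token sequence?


Scan left to right, longest-match per lexeme
Tokens: ID(k), OP(%), ID(n)


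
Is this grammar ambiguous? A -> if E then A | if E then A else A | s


dangling else: 'if E then if E then s else s' parses two ways
Ambiguous


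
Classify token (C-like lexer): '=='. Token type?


Pattern: operator symbol
Type: OPERATOR


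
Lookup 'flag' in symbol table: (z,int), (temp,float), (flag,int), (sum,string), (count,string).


Lookup 'flag' → type int


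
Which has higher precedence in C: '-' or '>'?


'-' is additive (level 9); '>' is relational (level 7)
Higher level binds tighter
'-' has higher precedence than '>'


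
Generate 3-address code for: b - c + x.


Break into single-operator statements:
t1 = b - c
t2 = t1 + x


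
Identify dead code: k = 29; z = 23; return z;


k is assigned but never read
Dead: 'k = 29'


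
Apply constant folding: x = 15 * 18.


15 * 18 = 270 at compile time
Optimized: x = 270


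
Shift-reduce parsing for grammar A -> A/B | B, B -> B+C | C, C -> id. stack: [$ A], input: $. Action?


start symbol A on stack, input exhausted
Action: accept


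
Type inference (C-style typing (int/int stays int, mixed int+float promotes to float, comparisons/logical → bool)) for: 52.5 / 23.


Operand types: float / int
Rule: mixed int/float promotes to float; int/int stays int
Result type: float


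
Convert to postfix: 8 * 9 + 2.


Left to right (same or higher precedence on left)
Postfix: 8 9 * 2 +


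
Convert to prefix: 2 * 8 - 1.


left-to-right (same/higher precedence on left): tree is (- (* 2 8) 1)
Prefix: - * 2 8 1


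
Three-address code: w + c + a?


Break into single-operator statements:
t1 = w + c
t2 = t1 + a


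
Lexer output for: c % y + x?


Scan left to right, longest-match per lexeme
Tokens: ID(c), OP(%), ID(y), OP(+), ID(x)


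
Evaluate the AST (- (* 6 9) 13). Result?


Evaluate inner: (* 6 9) = 54
Evaluate root: (- 54 13) = 41
Result: 41


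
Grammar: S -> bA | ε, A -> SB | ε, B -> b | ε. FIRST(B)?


Per alternative of B: FIRST(b) = {b}; FIRST(ε) = {ε}
FIRST(B) = {b, ε}


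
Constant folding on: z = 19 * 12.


19 * 12 = 228 at compile time
Optimized: z = 228


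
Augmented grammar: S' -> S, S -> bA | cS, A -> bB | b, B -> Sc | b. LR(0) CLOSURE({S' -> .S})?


Start: S' -> .S
For each item with dot before a nonterminal B, add B -> .γ for every B-production
Closure: [S' -> .S, S -> .bA, S -> .cS]


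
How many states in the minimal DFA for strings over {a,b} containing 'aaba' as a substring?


KMP-style automaton: 4 progress states + 1 absorbing accept = 5
Minimal DFA: 5 states


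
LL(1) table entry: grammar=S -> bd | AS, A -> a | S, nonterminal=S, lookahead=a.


For [S, a]: 'a' ∈ FIRST(AS)
Entry: S -> AS


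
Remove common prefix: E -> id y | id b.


Common prefix: 'id'
Factored: E -> id E', E' -> y | b


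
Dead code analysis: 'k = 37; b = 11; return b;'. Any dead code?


k is assigned but never read
Dead: 'k = 37'


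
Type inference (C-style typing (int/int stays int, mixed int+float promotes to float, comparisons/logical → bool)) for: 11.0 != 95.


Operand types: float != int
Rule: comparison yields bool
Result type: bool


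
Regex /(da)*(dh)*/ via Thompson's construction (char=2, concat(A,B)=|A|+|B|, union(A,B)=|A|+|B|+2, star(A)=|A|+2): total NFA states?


Syntax tree has 4 char leaf(s), 0 union(s), 2 star(s)
chars contribute 4×2 = 8; each union adds +2; each star adds +2
Total: 8 + 0 + 4 = 12 states


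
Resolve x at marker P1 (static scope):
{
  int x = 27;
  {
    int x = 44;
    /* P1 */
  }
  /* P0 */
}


x declared in the same block as P1
x = 44


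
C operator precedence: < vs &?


'<' is relational (level 7); '&' is bitwise AND (level 5)
Higher level binds tighter
'<' has higher precedence than '&'


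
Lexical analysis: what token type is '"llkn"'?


Pattern: double-quoted sequence
Type: STRING_LITERAL


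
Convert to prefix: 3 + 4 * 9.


'*' binds tighter: tree is (+ 3 (* 4 9))
Prefix: + 3 * 4 9


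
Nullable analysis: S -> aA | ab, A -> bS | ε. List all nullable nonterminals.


A nonterminal is nullable iff some alternative derives ε (directly, or every symbol in it is nullable)
Nullable: {A}


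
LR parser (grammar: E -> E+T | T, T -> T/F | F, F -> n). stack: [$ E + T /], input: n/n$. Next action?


no handle; shift 'n'
Action: shift


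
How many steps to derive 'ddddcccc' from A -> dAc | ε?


Derivation: A => dAc => ddAcc => dddAccc => ddddAcccc => ddddcccc
Steps: 5


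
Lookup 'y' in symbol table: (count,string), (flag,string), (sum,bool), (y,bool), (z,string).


Lookup 'y' → type bool


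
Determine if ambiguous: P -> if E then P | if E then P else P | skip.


dangling else: 'if E then if E then skip else skip' parses two ways
Ambiguous


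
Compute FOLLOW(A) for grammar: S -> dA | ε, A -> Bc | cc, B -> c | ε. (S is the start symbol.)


$ ∈ FOLLOW(S). For each A -> αBβ: add FIRST(β)\{ε} to FOLLOW(B); if β nullable, add FOLLOW(A).
FOLLOW(A) = {$}


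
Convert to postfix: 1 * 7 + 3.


Left to right (same or higher precedence on left)
Postfix: 1 7 * 3 +


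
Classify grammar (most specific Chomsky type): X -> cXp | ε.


Single nonterminal LHS, but c^n p^n is not regular
Classification: Type 2 (Context-Free)


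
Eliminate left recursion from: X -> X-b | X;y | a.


Left-recursive alternatives: X-b, X;y; non-recursive: a
Introduce X': X -> aX', X' -> -bX' | ;yX' | ε


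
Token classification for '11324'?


Pattern: digits only
Type: INTEGER_LITERAL


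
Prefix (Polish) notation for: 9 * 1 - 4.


left-to-right (same/higher precedence on left): tree is (- (* 9 1) 4)
Prefix: - * 9 1 4


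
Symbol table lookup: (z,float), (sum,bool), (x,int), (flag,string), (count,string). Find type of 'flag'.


Lookup 'flag' → type string


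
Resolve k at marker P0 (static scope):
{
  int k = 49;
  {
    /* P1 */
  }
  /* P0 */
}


k declared in the same block as P0
k = 49


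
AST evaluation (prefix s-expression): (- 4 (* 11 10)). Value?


Evaluate inner: (* 11 10) = 110
Evaluate root: (- 4 110) = -106
Result: -106


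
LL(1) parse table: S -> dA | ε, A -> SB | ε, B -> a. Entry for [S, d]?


For [S, d]: 'd' ∈ FIRST(dA)
Entry: S -> dA


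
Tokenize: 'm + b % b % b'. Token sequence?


Scan left to right, longest-match per lexeme
Tokens: ID(m), OP(+), ID(b), OP(%), ID(b), OP(%), ID(b)
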